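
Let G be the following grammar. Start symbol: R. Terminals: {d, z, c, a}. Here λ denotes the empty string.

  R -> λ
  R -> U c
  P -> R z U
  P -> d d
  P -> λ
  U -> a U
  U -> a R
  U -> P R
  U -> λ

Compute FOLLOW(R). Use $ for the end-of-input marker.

{$, a, c, d, z}

FIRST(R): from R->λ we get {λ}; from R->U c we get {a, c, d, z}. So FIRST(R) = {λ, a, c, d, z}.
FIRST(P): from P->R z U we get {a, c, d, z}; from P->d d we get {d}; from P->λ we get {λ}. So FIRST(P) = {λ, a, c, d, z}.
FIRST(U): from U->a U we get {a}; from U->a R we get {a}; from U->P R we get {λ, a, c, d, z}; from U->λ we get {λ}. So FIRST(U) = {λ, a, c, d, z}.
FOLLOW(R) includes $ since R is the start symbol.
FOLLOW(R): in P->R z U, R is followed by z U with FIRST {z}; in U->a R, the suffix after R is empty, so FOLLOW(R) ⊇ FOLLOW(U) = {a, c, d, z}; in U->P R, the suffix after R is empty, so FOLLOW(R) ⊇ FOLLOW(U) = {a, c, d, z}. Thus FOLLOW(R) = {$, a, c, d, z}.
FOLLOW(P): in U->P R, P is followed by R with FIRST {λ, a, c, d, z}; in U->P R, the suffix after P is nullable, so FOLLOW(P) ⊇ FOLLOW(U) = {a, c, d, z}. Thus FOLLOW(P) = {a, c, d, z}.
FOLLOW(U): in R->U c, U is followed by c with FIRST {c}; in P->R z U, the suffix after U is empty, so FOLLOW(U) ⊇ FOLLOW(P) = {a, c, d, z}; in U->a U, the suffix after U is empty (adds nothing new). Thus FOLLOW(U) = {a, c, d, z}.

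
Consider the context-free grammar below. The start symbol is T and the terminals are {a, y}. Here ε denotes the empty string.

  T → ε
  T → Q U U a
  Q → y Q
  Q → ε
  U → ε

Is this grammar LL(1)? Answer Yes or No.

Yes

FIRST(T) = {ε, a, y}
FIRST(Q) = {ε, y}
FIRST(U) = {ε}
FOLLOW(T) = {$}
FOLLOW(Q) = {a}
FOLLOW(U) = {a}
Each cell of M receives at most one production.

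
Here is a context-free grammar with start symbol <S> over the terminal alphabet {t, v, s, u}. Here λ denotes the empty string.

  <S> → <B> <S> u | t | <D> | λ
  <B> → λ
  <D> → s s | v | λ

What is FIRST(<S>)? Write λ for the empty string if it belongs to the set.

{λ, s, t, u, v}

FIRST(<B>) = {λ}
FIRST(<D>) = {λ, s, v}
FIRST(<S>) = {λ, s, t, u, v}  (via <B> <S> u, <D>)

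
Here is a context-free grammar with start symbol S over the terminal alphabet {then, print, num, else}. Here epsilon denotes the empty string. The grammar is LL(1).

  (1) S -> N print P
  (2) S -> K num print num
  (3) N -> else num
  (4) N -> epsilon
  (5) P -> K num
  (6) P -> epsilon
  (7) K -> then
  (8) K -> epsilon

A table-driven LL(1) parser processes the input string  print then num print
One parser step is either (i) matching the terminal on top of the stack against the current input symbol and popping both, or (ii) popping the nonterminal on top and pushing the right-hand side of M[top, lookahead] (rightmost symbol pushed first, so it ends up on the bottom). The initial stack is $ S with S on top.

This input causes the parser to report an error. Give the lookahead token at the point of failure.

print

step 1: stack=$ S  input=print then num print $  — expand S -> N print P
step 2: stack=$ P print N  input=print then num print $  — expand N -> epsilon
step 3: stack=$ P print  input=print then num print $  — match print
step 4: stack=$ P  input=then num print $  — expand P -> K num
step 5: stack=$ num K  input=then num print $  — expand K -> then
step 6: stack=$ num then  input=then num print $  — match then
step 7: stack=$ num  input=num print $  — match num
step 8: stack=$  input=print $  — error: stack empty but input remains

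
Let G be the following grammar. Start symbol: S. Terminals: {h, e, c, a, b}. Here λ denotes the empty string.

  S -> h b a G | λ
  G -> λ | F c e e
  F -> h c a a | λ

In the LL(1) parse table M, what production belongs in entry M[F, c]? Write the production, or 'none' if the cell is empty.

F -> λ

FIRST(S): from S->h b a G we get {h}; from S->λ we get {λ}. So FIRST(S) = {λ, h}.
FIRST(F): from F->h c a a we get {h}; from F->λ we get {λ}. So FIRST(F) = {λ, h}.
FIRST(G): from G->λ we get {λ}; from G->F c e e we get {c, h}. So FIRST(G) = {λ, c, h}.
FOLLOW(S) includes $ since S is the start symbol.
FOLLOW(F): in G->F c e e, F is followed by c e e with FIRST {c}. Thus FOLLOW(F) = {c}.
For F -> h c a a: FIRST(h c a a) = {h}, so it goes in M[F, t] for t ∈ {h}.
For F -> λ: FIRST(λ) = {λ}, so it goes in M[F, t] for t ∈ {}; since λ ∈ FIRST, also for every t ∈ FOLLOW(F) = {c}.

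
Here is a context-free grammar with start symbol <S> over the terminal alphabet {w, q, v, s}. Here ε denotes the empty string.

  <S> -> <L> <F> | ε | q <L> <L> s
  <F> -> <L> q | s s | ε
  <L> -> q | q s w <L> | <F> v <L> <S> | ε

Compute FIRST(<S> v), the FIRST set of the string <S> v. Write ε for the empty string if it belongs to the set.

{q, s, v}

FIRST(<S>) = {ε, q, s, v}  (via <L> <F>)
FIRST(<F>) = {ε, q, s, v}  (via <L> q)
FIRST(<L>) = {ε, q, s, v}  (via <F> v <L> <S>)
FIRST(<S> v): take FIRST of each symbol in turn, carrying on past any symbol whose FIRST contains ε; result {q, s, v}.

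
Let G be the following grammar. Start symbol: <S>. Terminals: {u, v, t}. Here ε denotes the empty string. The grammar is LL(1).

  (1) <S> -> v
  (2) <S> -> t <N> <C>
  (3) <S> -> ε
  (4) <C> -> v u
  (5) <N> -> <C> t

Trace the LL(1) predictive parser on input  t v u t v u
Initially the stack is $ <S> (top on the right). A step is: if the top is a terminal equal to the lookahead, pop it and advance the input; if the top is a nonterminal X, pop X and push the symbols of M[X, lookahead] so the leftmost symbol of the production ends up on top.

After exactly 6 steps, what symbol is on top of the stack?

t

     Stack        Input          Action
  1  $ <S>        t v u t v u $  expand <S> -> t <N> <C>
  2  $ <C> <N> t  t v u t v u $  match t
  3  $ <C> <N>    v u t v u $    expand <N> -> <C> t
  4  $ <C> t <C>  v u t v u $    expand <C> -> v u
  5  $ <C> t u v  v u t v u $    match v
  6  $ <C> t u    u t v u $      match u
Stack after step 6: $ <C> t (top = t).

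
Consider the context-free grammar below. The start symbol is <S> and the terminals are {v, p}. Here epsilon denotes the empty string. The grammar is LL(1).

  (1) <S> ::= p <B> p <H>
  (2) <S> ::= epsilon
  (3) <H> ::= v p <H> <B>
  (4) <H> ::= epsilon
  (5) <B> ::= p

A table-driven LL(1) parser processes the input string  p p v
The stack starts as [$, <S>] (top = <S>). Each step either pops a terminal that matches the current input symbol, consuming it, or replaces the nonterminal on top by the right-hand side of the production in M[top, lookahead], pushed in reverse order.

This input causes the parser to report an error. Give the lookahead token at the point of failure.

v

     Stack          Input    Action
  1  $ <S>          p p v $  expand <S> ::= p <B> p <H>
  2  $ <H> p <B> p  p p v $  match p
  3  $ <H> p <B>    p v $    expand <B> ::= p
  4  $ <H> p p      p v $    match p
  5  $ <H> p        v $      error: top is terminal p but lookahead is v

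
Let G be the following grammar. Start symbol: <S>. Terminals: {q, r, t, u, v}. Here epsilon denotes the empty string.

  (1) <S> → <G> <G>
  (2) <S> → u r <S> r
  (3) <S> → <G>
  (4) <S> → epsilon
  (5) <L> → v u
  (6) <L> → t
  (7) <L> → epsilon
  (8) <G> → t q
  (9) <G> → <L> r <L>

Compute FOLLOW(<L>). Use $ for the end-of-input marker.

FIRST(<L>): from <L>→v u we get {v}; from <L>→t we get {t}; from <L>→epsilon we get {epsilon}. So FIRST(<L>) = {epsilon, t, v}.
FIRST(<G>): from <G>→t q we get {t}; from <G>→<L> r <L> we get {r, t, v}. So FIRST(<G>) = {r, t, v}.
FIRST(<S>): from <S>→<G> <G> we get {r, t, v}; from <S>→u r <S> r we get {u}; from <S>→<G> we get {r, t, v}; from <S>→epsilon we get {epsilon}. So FIRST(<S>) = {epsilon, r, t, u, v}.
FOLLOW(<S>) includes $ since <S> is the start symbol.
FOLLOW(<S>): in <S>→u r <S> r, <S> is followed by r with FIRST {r}. Thus FOLLOW(<S>) = {$, r}.
FOLLOW(<G>): in <S>→<G> <G> (occurrence 1), <G> is followed by <G> with FIRST {r, t, v}; in <S>→<G> <G> (occurrence 2), the suffix after <G> is empty, so FOLLOW(<G>) ⊇ FOLLOW(<S>) = {$, r}; in <S>→<G>, the suffix after <G> is empty, so FOLLOW(<G>) ⊇ FOLLOW(<S>) = {$, r}. Thus FOLLOW(<G>) = {$, r, t, v}.
FOLLOW(<L>): in <G>→<L> r <L> (occurrence 1), <L> is followed by r <L> with FIRST {r}; in <G>→<L> r <L> (occurrence 2), the suffix after <L> is empty, so FOLLOW(<L>) ⊇ FOLLOW(<G>) = {$, r, t, v}. Thus FOLLOW(<L>) = {$, r, t, v}.

{$, r, t, v}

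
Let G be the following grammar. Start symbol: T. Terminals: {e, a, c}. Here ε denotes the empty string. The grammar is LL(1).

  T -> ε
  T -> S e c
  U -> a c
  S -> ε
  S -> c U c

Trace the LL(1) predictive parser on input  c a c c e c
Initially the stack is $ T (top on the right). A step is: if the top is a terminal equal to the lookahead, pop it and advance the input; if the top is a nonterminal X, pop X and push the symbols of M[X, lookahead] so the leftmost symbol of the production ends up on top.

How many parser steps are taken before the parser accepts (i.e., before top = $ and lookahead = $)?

     Stack        Input          Action
  1  $ T          c a c c e c $  expand T -> S e c
  2  $ c e S      c a c c e c $  expand S -> c U c
  3  $ c e c U c  c a c c e c $  match c
  4  $ c e c U    a c c e c $    expand U -> a c
  5  $ c e c c a  a c c e c $    match a
  6  $ c e c c    c c e c $      match c
  7  $ c e c      c e c $        match c
  8  $ c e        e c $          match e
  9  $ c          c $            match c
Accept reached after 9 steps.

9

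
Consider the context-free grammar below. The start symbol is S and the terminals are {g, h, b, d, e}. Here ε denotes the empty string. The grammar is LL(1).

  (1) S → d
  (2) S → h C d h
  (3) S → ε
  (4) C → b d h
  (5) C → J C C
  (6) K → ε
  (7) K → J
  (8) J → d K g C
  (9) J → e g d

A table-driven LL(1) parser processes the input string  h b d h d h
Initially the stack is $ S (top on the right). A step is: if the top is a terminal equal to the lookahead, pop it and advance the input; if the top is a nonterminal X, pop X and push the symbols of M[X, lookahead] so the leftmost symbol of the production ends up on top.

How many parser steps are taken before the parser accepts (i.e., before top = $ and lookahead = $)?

8

step 1: stack=$ S  input=h b d h d h $  — expand S → h C d h
step 2: stack=$ h d C h  input=h b d h d h $  — match h
step 3: stack=$ h d C  input=b d h d h $  — expand C → b d h
step 4: stack=$ h d h d b  input=b d h d h $  — match b
step 5: stack=$ h d h d  input=d h d h $  — match d
step 6: stack=$ h d h  input=h d h $  — match h
step 7: stack=$ h d  input=d h $  — match d
step 8: stack=$ h  input=h $  — match h
Accept reached after 8 steps.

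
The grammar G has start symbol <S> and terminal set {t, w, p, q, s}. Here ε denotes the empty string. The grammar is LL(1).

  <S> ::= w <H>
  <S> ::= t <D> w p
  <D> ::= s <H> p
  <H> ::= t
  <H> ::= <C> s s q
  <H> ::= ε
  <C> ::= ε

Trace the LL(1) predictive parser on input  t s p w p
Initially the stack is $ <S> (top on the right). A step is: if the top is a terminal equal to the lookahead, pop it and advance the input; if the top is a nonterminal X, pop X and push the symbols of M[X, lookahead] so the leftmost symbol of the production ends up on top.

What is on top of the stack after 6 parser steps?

step 1: stack=$ <S>  input=t s p w p $  — expand <S> ::= t <D> w p
step 2: stack=$ p w <D> t  input=t s p w p $  — match t
step 3: stack=$ p w <D>  input=s p w p $  — expand <D> ::= s <H> p
step 4: stack=$ p w p <H> s  input=s p w p $  — match s
step 5: stack=$ p w p <H>  input=p w p $  — expand <H> ::= ε
step 6: stack=$ p w p  input=p w p $  — match p
Stack after step 6: $ p w (top = w).

w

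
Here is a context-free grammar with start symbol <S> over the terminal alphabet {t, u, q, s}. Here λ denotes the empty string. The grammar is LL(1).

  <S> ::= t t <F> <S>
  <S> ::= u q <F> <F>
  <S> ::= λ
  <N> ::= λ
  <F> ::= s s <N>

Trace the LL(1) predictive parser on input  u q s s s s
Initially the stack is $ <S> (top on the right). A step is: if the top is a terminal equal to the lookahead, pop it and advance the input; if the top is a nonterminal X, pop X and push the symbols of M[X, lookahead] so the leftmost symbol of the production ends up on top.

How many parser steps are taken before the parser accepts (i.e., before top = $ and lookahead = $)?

11

      Stack          Input          Action
   1  $ <S>          u q s s s s $  expand <S> ::= u q <F> <F>
   2  $ <F> <F> q u  u q s s s s $  match u
   3  $ <F> <F> q    q s s s s $    match q
   4  $ <F> <F>      s s s s $      expand <F> ::= s s <N>
   5  $ <F> <N> s s  s s s s $      match s
   6  $ <F> <N> s    s s s $        match s
   7  $ <F> <N>      s s $          expand <N> ::= λ
   8  $ <F>          s s $          expand <F> ::= s s <N>
   9  $ <N> s s      s s $          match s
  10  $ <N> s        s $            match s
  11  $ <N>          $              expand <N> ::= λ
Accept reached after 11 steps.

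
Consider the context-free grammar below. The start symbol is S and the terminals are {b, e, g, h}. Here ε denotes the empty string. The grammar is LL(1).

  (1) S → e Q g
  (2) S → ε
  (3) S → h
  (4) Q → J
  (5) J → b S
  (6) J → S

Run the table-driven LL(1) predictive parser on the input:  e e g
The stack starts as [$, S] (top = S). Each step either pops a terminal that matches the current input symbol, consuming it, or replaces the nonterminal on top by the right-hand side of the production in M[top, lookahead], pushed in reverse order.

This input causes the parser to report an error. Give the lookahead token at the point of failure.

$

step 1: stack=$ S  input=e e g $  — expand S → e Q g
step 2: stack=$ g Q e  input=e e g $  — match e
step 3: stack=$ g Q  input=e g $  — expand Q → J
step 4: stack=$ g J  input=e g $  — expand J → S
step 5: stack=$ g S  input=e g $  — expand S → e Q g
step 6: stack=$ g g Q e  input=e g $  — match e
step 7: stack=$ g g Q  input=g $  — expand Q → J
step 8: stack=$ g g J  input=g $  — expand J → S
step 9: stack=$ g g S  input=g $  — expand S → ε
step 10: stack=$ g g  input=g $  — match g
step 11: stack=$ g  input=$  — error: top is terminal g but lookahead is $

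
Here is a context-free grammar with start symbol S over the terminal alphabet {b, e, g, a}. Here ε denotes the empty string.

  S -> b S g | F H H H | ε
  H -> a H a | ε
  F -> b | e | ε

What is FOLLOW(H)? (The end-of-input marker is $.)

FIRST(H) = {ε, a}
FIRST(F) = {ε, b, e}
FIRST(S) = {ε, a, b, e}  (via F H H H)
FOLLOW(S) includes $ since S is the start symbol.
FOLLOW(S): in S->b S g, S is followed by g with FIRST {g}. Thus FOLLOW(S) = {$, g}.
FOLLOW(H): in S->F H H H (occurrence 1), H is followed by H H with FIRST {ε, a}; in S->F H H H (occurrence 1), the suffix after H is nullable, so FOLLOW(H) ⊇ FOLLOW(S) = {$, g}; in S->F H H H (occurrence 2), H is followed by H with FIRST {ε, a}; in S->F H H H (occurrence 2), the suffix after H is nullable, so FOLLOW(H) ⊇ FOLLOW(S) = {$, g}; in S->F H H H (occurrence 3), the suffix after H is empty, so FOLLOW(H) ⊇ FOLLOW(S) = {$, g}; in H->a H a, H is followed by a with FIRST {a}. Thus FOLLOW(H) = {$, a, g}.
FOLLOW(F): in S->F H H H, F is followed by H H H with FIRST {ε, a}; in S->F H H H, the suffix after F is nullable, so FOLLOW(F) ⊇ FOLLOW(S) = {$, g}. Thus FOLLOW(F) = {$, a, g}.

{$, a, g}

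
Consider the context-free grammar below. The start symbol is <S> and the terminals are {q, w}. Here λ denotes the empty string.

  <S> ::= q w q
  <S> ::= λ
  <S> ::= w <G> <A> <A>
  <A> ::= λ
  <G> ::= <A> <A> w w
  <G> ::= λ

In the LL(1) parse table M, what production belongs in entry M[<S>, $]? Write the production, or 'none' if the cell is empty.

FIRST(<S>) = {λ, q, w}
FIRST(<A>) = {λ}
FIRST(<G>) = {λ, w}  (via <A> <A> w w)
FOLLOW(<S>) includes $ since <S> is the start symbol.
FOLLOW(<S>): <S> appears on no right-hand side. Thus FOLLOW(<S>) = {$}.
For <S> ::= q w q: FIRST(q w q) = {q}, so it goes in M[<S>, t] for t ∈ {q}.
For <S> ::= λ: FIRST(λ) = {λ}, so it goes in M[<S>, t] for t ∈ {}; since λ ∈ FIRST, also for every t ∈ FOLLOW(<S>) = {$}.
For <S> ::= w <G> <A> <A>: FIRST(w <G> <A> <A>) = {w}, so it goes in M[<S>, t] for t ∈ {w}.

<S> ::= λ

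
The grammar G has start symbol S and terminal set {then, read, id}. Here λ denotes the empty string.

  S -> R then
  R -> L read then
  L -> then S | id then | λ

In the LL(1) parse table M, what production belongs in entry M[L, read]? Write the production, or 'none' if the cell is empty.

L -> λ

FIRST(L) = {λ, id, then}
FIRST(R) = {id, read, then}  (via L read then)
FIRST(S) = {id, read, then}  (via R then)
FOLLOW(S) includes $ since S is the start symbol.
FOLLOW(L): in R->L read then, L is followed by read then with FIRST {read}. Thus FOLLOW(L) = {read}.
For L -> then S: FIRST(then S) = {then}, so it goes in M[L, t] for t ∈ {then}.
For L -> id then: FIRST(id then) = {id}, so it goes in M[L, t] for t ∈ {id}.
For L -> λ: FIRST(λ) = {λ}, so it goes in M[L, t] for t ∈ {}; since λ ∈ FIRST, also for every t ∈ FOLLOW(L) = {read}.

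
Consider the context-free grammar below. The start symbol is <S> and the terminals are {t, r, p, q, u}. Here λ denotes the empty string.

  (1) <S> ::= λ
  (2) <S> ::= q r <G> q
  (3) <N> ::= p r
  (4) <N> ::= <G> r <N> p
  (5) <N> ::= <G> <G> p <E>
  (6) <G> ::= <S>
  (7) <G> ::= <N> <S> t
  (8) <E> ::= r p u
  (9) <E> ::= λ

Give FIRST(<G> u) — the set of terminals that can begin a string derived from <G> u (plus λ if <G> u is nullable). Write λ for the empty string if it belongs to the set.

{p, q, r, u}

FIRST(<S>) = {λ, q}
FIRST(<E>) = {λ, r}
FIRST(<N>) = {p, q, r}  (via <G> r <N> p, <G> <G> p <E>)
FIRST(<G>) = {λ, p, q, r}  (via <S>, <N> <S> t)
FIRST(<G> u): take FIRST of each symbol in turn, carrying on past any symbol whose FIRST contains λ; result {p, q, r, u}.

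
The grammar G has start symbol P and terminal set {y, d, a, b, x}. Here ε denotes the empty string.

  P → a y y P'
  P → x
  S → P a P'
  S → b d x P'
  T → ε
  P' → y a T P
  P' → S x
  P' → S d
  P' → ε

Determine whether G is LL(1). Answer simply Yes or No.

No

FIRST(P) = {a, x}
FIRST(S) = {a, b, x}
FIRST(T) = {ε}
FIRST(P') = {ε, a, b, x, y}
FOLLOW(P) = {$, a, d, x}
FOLLOW(S) = {d, x}
FOLLOW(T) = {a, x}
FOLLOW(P') = {$, a, d, x}
Cell M[P', a] receives both P' → S x and P' → S d and P' → ε — the grammar is not LL(1).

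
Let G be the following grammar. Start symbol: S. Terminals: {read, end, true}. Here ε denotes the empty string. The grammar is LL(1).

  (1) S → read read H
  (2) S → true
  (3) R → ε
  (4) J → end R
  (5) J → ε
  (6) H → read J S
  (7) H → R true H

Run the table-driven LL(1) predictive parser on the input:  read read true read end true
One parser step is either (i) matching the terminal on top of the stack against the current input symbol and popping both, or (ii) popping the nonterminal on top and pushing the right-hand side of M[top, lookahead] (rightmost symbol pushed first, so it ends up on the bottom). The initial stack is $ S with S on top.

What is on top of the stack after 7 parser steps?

step 1: stack=$ S  input=read read true read end true $  — expand S → read read H
step 2: stack=$ H read read  input=read read true read end true $  — match read
step 3: stack=$ H read  input=read true read end true $  — match read
step 4: stack=$ H  input=true read end true $  — expand H → R true H
step 5: stack=$ H true R  input=true read end true $  — expand R → ε
step 6: stack=$ H true  input=true read end true $  — match true
step 7: stack=$ H  input=read end true $  — expand H → read J S
Stack after step 7: $ S J read (top = read).

read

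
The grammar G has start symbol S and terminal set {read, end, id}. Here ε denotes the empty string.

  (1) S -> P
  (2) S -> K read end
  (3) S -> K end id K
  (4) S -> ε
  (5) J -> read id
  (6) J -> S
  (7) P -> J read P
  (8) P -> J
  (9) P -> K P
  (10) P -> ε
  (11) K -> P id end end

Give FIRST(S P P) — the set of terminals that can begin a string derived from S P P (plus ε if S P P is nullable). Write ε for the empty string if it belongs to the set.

{ε, id, read}

FIRST(S): from S->P we get {ε, id, read}; from S->K read end we get {id, read}; from S->K end id K we get {id, read}; from S->ε we get {ε}. So FIRST(S) = {ε, id, read}.
FIRST(J): from J->read id we get {read}; from J->S we get {ε, id, read}. So FIRST(J) = {ε, id, read}.
FIRST(P): from P->J read P we get {id, read}; from P->J we get {ε, id, read}; from P->K P we get {id, read}; from P->ε we get {ε}. So FIRST(P) = {ε, id, read}.
FIRST(K): from K->P id end end we get {id, read}. So FIRST(K) = {id, read}.
FIRST(S P P): take FIRST of each symbol in turn, carrying on past any symbol whose FIRST contains ε; result {ε, id, read}.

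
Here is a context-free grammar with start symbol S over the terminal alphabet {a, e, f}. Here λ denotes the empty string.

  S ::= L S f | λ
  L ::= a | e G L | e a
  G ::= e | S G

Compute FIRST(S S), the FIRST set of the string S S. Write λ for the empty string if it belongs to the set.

{λ, a, e}

FIRST(L) = {a, e}
FIRST(S) = {λ, a, e}  (via L S f)
FIRST(G) = {a, e}  (via S G)
FIRST(S S): take FIRST of each symbol in turn, carrying on past any symbol whose FIRST contains λ; result {λ, a, e}.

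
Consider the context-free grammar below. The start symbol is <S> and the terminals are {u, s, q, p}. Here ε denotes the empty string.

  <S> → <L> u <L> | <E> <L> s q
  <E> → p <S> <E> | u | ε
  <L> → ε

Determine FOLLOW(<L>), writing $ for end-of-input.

FIRST(<E>): from <E>→p <S> <E> we get {p}; from <E>→u we get {u}; from <E>→ε we get {ε}. So FIRST(<E>) = {ε, p, u}.
FIRST(<L>): from <L>→ε we get {ε}. So FIRST(<L>) = {ε}.
FIRST(<S>): from <S>→<L> u <L> we get {u}; from <S>→<E> <L> s q we get {p, s, u}. So FIRST(<S>) = {p, s, u}.
FOLLOW(<S>) includes $ since <S> is the start symbol.
FOLLOW(<E>): in <S>→<E> <L> s q, <E> is followed by <L> s q with FIRST {s}; in <E>→p <S> <E>, the suffix after <E> is empty (adds nothing new). Thus FOLLOW(<E>) = {s}.
FOLLOW(<S>): in <E>→p <S> <E>, <S> is followed by <E> with FIRST {ε, p, u}; in <E>→p <S> <E>, the suffix after <S> is nullable, so FOLLOW(<S>) ⊇ FOLLOW(<E>) = {s}. Thus FOLLOW(<S>) = {$, p, s, u}.
FOLLOW(<L>): in <S>→<L> u <L> (occurrence 1), <L> is followed by u <L> with FIRST {u}; in <S>→<L> u <L> (occurrence 2), the suffix after <L> is empty, so FOLLOW(<L>) ⊇ FOLLOW(<S>) = {$, p, s, u}; in <S>→<E> <L> s q, <L> is followed by s q with FIRST {s}. Thus FOLLOW(<L>) = {$, p, s, u}.

{$, p, s, u}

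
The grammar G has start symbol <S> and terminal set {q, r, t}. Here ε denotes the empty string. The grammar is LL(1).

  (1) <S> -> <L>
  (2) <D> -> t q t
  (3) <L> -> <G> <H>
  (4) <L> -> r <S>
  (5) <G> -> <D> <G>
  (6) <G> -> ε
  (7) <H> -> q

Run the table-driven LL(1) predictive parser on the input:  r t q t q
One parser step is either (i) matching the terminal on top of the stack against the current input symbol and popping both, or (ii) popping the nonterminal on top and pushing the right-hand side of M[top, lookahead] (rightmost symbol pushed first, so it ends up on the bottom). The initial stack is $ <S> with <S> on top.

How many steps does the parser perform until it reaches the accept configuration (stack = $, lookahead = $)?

13

      Stack            Input        Action
   1  $ <S>            r t q t q $  expand <S> -> <L>
   2  $ <L>            r t q t q $  expand <L> -> r <S>
   3  $ <S> r          r t q t q $  match r
   4  $ <S>            t q t q $    expand <S> -> <L>
   5  $ <L>            t q t q $    expand <L> -> <G> <H>
   6  $ <H> <G>        t q t q $    expand <G> -> <D> <G>
   7  $ <H> <G> <D>    t q t q $    expand <D> -> t q t
   8  $ <H> <G> t q t  t q t q $    match t
   9  $ <H> <G> t q    q t q $      match q
  10  $ <H> <G> t      t q $        match t
  11  $ <H> <G>        q $          expand <G> -> ε
  12  $ <H>            q $          expand <H> -> q
  13  $ q              q $          match q
Accept reached after 13 steps.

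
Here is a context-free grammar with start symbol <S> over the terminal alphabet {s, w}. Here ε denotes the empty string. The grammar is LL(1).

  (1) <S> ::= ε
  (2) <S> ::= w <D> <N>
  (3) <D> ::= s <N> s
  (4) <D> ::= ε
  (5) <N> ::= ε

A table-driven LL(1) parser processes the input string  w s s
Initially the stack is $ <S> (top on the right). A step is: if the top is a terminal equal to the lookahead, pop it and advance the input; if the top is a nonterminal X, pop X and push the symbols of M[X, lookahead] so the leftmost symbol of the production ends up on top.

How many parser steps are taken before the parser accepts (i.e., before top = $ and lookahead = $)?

step 1: stack=$ <S>  input=w s s $  — expand <S> ::= w <D> <N>
step 2: stack=$ <N> <D> w  input=w s s $  — match w
step 3: stack=$ <N> <D>  input=s s $  — expand <D> ::= s <N> s
step 4: stack=$ <N> s <N> s  input=s s $  — match s
step 5: stack=$ <N> s <N>  input=s $  — expand <N> ::= ε
step 6: stack=$ <N> s  input=s $  — match s
step 7: stack=$ <N>  input=$  — expand <N> ::= ε
Accept reached after 7 steps.

7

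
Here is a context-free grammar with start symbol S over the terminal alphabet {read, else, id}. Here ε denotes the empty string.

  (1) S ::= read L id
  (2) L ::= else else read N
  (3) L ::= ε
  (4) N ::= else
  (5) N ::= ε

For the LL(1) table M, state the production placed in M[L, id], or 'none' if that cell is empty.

L ::= ε

FIRST(S) = {read}
FIRST(L) = {ε, else}
FIRST(N) = {ε, else}
FOLLOW(S) includes $ since S is the start symbol.
FOLLOW(L): in S::=read L id, L is followed by id with FIRST {id}. Thus FOLLOW(L) = {id}.
For L ::= else else read N: FIRST(else else read N) = {else}, so it goes in M[L, t] for t ∈ {else}.
For L ::= ε: FIRST(ε) = {ε}, so it goes in M[L, t] for t ∈ {}; since ε ∈ FIRST, also for every t ∈ FOLLOW(L) = {id}.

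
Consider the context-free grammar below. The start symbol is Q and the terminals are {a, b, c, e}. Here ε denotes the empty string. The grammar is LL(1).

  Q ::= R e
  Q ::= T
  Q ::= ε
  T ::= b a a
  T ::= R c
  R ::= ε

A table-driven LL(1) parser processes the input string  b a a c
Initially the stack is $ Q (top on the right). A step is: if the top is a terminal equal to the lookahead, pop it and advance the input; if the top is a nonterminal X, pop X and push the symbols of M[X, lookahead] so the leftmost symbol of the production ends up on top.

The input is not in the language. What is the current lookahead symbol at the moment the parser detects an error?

c

     Stack    Input      Action
  1  $ Q      b a a c $  expand Q ::= T
  2  $ T      b a a c $  expand T ::= b a a
  3  $ a a b  b a a c $  match b
  4  $ a a    a a c $    match a
  5  $ a      a c $      match a
  6  $        c $        error: stack empty but input remains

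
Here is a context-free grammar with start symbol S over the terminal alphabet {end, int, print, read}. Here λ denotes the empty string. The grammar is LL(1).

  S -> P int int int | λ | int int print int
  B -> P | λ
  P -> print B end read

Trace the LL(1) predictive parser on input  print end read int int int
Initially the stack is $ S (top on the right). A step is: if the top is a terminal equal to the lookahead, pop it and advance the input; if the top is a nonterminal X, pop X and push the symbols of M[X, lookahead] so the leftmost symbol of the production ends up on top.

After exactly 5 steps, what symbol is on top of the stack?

step 1: stack=$ S  input=print end read int int int $  — expand S -> P int int int
step 2: stack=$ int int int P  input=print end read int int int $  — expand P -> print B end read
step 3: stack=$ int int int read end B print  input=print end read int int int $  — match print
step 4: stack=$ int int int read end B  input=end read int int int $  — expand B -> λ
step 5: stack=$ int int int read end  input=end read int int int $  — match end
Stack after step 5: $ int int int read (top = read).

read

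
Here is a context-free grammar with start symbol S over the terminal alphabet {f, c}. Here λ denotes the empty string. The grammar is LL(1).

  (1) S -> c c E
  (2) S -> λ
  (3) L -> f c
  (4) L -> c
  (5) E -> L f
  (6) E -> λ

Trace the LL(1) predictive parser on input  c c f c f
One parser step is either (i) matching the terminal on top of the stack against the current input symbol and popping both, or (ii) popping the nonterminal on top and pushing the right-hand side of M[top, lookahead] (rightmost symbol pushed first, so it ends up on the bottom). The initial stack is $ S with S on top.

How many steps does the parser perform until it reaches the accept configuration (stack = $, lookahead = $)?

8

     Stack    Input        Action
  1  $ S      c c f c f $  expand S -> c c E
  2  $ E c c  c c f c f $  match c
  3  $ E c    c f c f $    match c
  4  $ E      f c f $      expand E -> L f
  5  $ f L    f c f $      expand L -> f c
  6  $ f c f  f c f $      match f
  7  $ f c    c f $        match c
  8  $ f      f $          match f
Accept reached after 8 steps.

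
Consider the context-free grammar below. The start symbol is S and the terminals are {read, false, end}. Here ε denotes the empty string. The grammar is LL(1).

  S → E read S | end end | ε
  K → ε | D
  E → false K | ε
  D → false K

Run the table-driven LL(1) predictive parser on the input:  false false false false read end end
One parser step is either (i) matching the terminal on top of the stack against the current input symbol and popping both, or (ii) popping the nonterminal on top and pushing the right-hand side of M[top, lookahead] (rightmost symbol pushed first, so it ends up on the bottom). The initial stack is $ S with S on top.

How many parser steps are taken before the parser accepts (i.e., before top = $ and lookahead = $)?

17

      Stack             Input                                   Action
   1  $ S               false false false false read end end $  expand S → E read S
   2  $ S read E        false false false false read end end $  expand E → false K
   3  $ S read K false  false false false false read end end $  match false
   4  $ S read K        false false false read end end $        expand K → D
   5  $ S read D        false false false read end end $        expand D → false K
   6  $ S read K false  false false false read end end $        match false
   7  $ S read K        false false read end end $              expand K → D
   8  $ S read D        false false read end end $              expand D → false K
   9  $ S read K false  false false read end end $              match false
  10  $ S read K        false read end end $                    expand K → D
  11  $ S read D        false read end end $                    expand D → false K
  12  $ S read K false  false read end end $                    match false
  13  $ S read K        read end end $                          expand K → ε
  14  $ S read          read end end $                          match read
  15  $ S               end end $                               expand S → end end
  16  $ end end         end end $                               match end
  17  $ end             end $                                   match end
Accept reached after 17 steps.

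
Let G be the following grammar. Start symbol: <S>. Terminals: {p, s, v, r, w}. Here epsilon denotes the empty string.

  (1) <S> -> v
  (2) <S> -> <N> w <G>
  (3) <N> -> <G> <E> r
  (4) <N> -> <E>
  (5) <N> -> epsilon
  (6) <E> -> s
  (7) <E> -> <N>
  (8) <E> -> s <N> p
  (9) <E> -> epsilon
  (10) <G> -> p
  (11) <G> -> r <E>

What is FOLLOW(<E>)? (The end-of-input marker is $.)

FIRST(<G>) = {p, r}
FIRST(<S>) = {p, r, s, v, w}  (via <N> w <G>)
FIRST(<N>) = {epsilon, p, r, s}  (via <G> <E> r, <E>)
FIRST(<E>) = {epsilon, p, r, s}  (via <N>)
FOLLOW(<S>) includes $ since <S> is the start symbol.
FOLLOW(<S>): <S> appears on no right-hand side. Thus FOLLOW(<S>) = {$}.
FOLLOW(<G>): in <S>-><N> w <G>, the suffix after <G> is empty, so FOLLOW(<G>) ⊇ FOLLOW(<S>) = {$}; in <N>-><G> <E> r, <G> is followed by <E> r with FIRST {p, r, s}. Thus FOLLOW(<G>) = {$, p, r, s}.
FOLLOW(<N>): in <S>-><N> w <G>, <N> is followed by w <G> with FIRST {w}; in <E>-><N>, the suffix after <N> is empty, so FOLLOW(<N>) ⊇ FOLLOW(<E>) = {$, p, r, s, w}; in <E>->s <N> p, <N> is followed by p with FIRST {p}. Thus FOLLOW(<N>) = {$, p, r, s, w}.
FOLLOW(<E>): in <N>-><G> <E> r, <E> is followed by r with FIRST {r}; in <N>-><E>, the suffix after <E> is empty, so FOLLOW(<E>) ⊇ FOLLOW(<N>) = {$, p, r, s, w}; in <G>->r <E>, the suffix after <E> is empty, so FOLLOW(<E>) ⊇ FOLLOW(<G>) = {$, p, r, s}. Thus FOLLOW(<E>) = {$, p, r, s, w}.

{$, p, r, s, w}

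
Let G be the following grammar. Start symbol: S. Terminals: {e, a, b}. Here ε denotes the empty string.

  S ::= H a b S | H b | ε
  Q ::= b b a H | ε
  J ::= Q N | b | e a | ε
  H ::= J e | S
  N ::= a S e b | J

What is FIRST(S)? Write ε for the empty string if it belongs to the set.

{ε, a, b, e}

FIRST(Q) = {ε, b}
FIRST(S) = {ε, a, b, e}  (via H a b S, H b)
FIRST(J) = {ε, a, b, e}  (via Q N)
FIRST(H) = {ε, a, b, e}  (via J e, S)
FIRST(N) = {ε, a, b, e}  (via J)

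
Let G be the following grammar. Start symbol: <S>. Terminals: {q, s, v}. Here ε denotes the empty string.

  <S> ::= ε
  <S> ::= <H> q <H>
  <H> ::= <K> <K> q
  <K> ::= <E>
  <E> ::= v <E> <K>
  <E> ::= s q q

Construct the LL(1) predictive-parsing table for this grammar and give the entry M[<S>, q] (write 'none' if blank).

FIRST(<E>) = {s, v}
FIRST(<K>) = {s, v}  (via <E>)
FIRST(<H>) = {s, v}  (via <K> <K> q)
FIRST(<S>) = {ε, s, v}  (via <H> q <H>)
FOLLOW(<S>) includes $ since <S> is the start symbol.
FOLLOW(<S>): <S> appears on no right-hand side. Thus FOLLOW(<S>) = {$}.
For <S> ::= ε: FIRST(ε) = {ε}, so it goes in M[<S>, t] for t ∈ {}; since ε ∈ FIRST, also for every t ∈ FOLLOW(<S>) = {$}.
For <S> ::= <H> q <H>: FIRST(<H> q <H>) = {s, v}, so it goes in M[<S>, t] for t ∈ {s, v}.
None of these place a production in M[<S>, q].

none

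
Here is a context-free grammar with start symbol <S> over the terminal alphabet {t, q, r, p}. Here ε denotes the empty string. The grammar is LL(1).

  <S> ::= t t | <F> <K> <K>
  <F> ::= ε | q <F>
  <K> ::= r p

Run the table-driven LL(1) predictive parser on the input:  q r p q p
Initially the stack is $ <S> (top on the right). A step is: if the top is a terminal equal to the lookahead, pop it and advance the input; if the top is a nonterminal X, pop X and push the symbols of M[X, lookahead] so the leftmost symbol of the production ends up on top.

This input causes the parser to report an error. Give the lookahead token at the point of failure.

q

step 1: stack=$ <S>  input=q r p q p $  — expand <S> ::= <F> <K> <K>
step 2: stack=$ <K> <K> <F>  input=q r p q p $  — expand <F> ::= q <F>
step 3: stack=$ <K> <K> <F> q  input=q r p q p $  — match q
step 4: stack=$ <K> <K> <F>  input=r p q p $  — expand <F> ::= ε
step 5: stack=$ <K> <K>  input=r p q p $  — expand <K> ::= r p
step 6: stack=$ <K> p r  input=r p q p $  — match r
step 7: stack=$ <K> p  input=p q p $  — match p
step 8: stack=$ <K>  input=q p $  — error: M[<K>, q] is empty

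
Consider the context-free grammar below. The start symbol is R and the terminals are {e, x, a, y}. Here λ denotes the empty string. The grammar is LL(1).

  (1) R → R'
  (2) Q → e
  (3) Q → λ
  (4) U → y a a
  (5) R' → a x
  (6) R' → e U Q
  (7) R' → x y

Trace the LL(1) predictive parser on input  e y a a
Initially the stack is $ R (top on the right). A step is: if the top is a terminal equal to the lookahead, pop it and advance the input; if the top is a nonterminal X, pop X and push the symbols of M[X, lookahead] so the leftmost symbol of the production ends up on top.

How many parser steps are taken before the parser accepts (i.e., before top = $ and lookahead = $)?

step 1: stack=$ R  input=e y a a $  — expand R → R'
step 2: stack=$ R'  input=e y a a $  — expand R' → e U Q
step 3: stack=$ Q U e  input=e y a a $  — match e
step 4: stack=$ Q U  input=y a a $  — expand U → y a a
step 5: stack=$ Q a a y  input=y a a $  — match y
step 6: stack=$ Q a a  input=a a $  — match a
step 7: stack=$ Q a  input=a $  — match a
step 8: stack=$ Q  input=$  — expand Q → λ
Accept reached after 8 steps.

8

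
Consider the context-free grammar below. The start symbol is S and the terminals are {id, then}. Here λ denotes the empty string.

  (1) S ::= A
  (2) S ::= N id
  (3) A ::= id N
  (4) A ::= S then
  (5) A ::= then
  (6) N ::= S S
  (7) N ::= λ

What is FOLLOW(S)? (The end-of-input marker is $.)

FIRST(S) = {id, then}  (via A, N id)
FIRST(A) = {id, then}  (via S then)
FIRST(N) = {λ, id, then}  (via S S)
FOLLOW(S) includes $ since S is the start symbol.
FOLLOW(S): in A::=S then, S is followed by then with FIRST {then}; in N::=S S (occurrence 1), S is followed by S with FIRST {id, then}; in N::=S S (occurrence 2), the suffix after S is empty, so FOLLOW(S) ⊇ FOLLOW(N) = {$, id, then}. Thus FOLLOW(S) = {$, id, then}.
FOLLOW(A): in S::=A, the suffix after A is empty, so FOLLOW(A) ⊇ FOLLOW(S) = {$, id, then}. Thus FOLLOW(A) = {$, id, then}.
FOLLOW(N): in S::=N id, N is followed by id with FIRST {id}; in A::=id N, the suffix after N is empty, so FOLLOW(N) ⊇ FOLLOW(A) = {$, id, then}. Thus FOLLOW(N) = {$, id, then}.

{$, id, then}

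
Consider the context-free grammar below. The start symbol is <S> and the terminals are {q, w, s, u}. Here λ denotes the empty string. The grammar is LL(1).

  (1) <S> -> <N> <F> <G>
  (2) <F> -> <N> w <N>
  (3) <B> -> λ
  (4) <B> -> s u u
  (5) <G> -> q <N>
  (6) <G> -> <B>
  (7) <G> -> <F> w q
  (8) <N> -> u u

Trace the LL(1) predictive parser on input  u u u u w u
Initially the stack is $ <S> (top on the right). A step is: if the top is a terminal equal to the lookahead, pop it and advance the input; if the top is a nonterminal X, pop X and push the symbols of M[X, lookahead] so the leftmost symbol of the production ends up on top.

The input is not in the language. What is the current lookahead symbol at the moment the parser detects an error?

$

step 1: stack=$ <S>  input=u u u u w u $  — expand <S> -> <N> <F> <G>
step 2: stack=$ <G> <F> <N>  input=u u u u w u $  — expand <N> -> u u
step 3: stack=$ <G> <F> u u  input=u u u u w u $  — match u
step 4: stack=$ <G> <F> u  input=u u u w u $  — match u
step 5: stack=$ <G> <F>  input=u u w u $  — expand <F> -> <N> w <N>
step 6: stack=$ <G> <N> w <N>  input=u u w u $  — expand <N> -> u u
step 7: stack=$ <G> <N> w u u  input=u u w u $  — match u
step 8: stack=$ <G> <N> w u  input=u w u $  — match u
step 9: stack=$ <G> <N> w  input=w u $  — match w
step 10: stack=$ <G> <N>  input=u $  — expand <N> -> u u
step 11: stack=$ <G> u u  input=u $  — match u
step 12: stack=$ <G> u  input=$  — error: top is terminal u but lookahead is $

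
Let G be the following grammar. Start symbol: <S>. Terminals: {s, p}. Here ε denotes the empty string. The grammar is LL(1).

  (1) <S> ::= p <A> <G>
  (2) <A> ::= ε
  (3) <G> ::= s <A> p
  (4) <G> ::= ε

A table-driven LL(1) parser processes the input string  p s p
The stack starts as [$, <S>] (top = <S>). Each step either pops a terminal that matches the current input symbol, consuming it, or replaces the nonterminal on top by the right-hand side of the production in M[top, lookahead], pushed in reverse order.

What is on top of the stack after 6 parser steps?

     Stack        Input    Action
  1  $ <S>        p s p $  expand <S> ::= p <A> <G>
  2  $ <G> <A> p  p s p $  match p
  3  $ <G> <A>    s p $    expand <A> ::= ε
  4  $ <G>        s p $    expand <G> ::= s <A> p
  5  $ p <A> s    s p $    match s
  6  $ p <A>      p $      expand <A> ::= ε
Stack after step 6: $ p (top = p).

p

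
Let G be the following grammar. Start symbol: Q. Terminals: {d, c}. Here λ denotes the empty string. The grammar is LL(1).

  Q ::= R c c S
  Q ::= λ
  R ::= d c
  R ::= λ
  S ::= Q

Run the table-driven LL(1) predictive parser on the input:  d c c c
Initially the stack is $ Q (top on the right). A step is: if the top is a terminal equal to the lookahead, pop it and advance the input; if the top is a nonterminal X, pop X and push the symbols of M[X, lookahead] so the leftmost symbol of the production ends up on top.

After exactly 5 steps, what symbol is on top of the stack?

c

     Stack        Input      Action
  1  $ Q          d c c c $  expand Q ::= R c c S
  2  $ S c c R    d c c c $  expand R ::= d c
  3  $ S c c c d  d c c c $  match d
  4  $ S c c c    c c c $    match c
  5  $ S c c      c c $      match c
Stack after step 5: $ S c (top = c).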